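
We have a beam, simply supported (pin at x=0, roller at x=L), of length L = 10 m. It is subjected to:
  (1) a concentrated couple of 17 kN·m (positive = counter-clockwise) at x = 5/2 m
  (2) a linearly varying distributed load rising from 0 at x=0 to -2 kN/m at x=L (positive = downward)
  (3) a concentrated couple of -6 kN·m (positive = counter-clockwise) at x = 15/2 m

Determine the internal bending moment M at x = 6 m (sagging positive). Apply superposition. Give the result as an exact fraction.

M(6) = -116/5 kN·m

Load 1 — applied couple M₀=17 kN·m at a=5/2 m (b=L-a=15/2):
  M_1 = M₀x/L - M₀  [x>a] = 17·6/10 - 17 = -34/5 kN·m
Load 2 — triangular load w₀=-2 kN/m (0→w₀ over full span):
  M_2 = w₀Lx/6 - w₀x³/(6L) = (-2)·10·6/6 - (-2)·6³/(6·10) = -64/5 kN·m
Load 3 — applied couple M₀=-6 kN·m at a=15/2 m (b=L-a=5/2):
  M_3 = M₀x/L  [x≤a] = (-6)·6/10 = -18/5 kN·m
Superposition: M = Σ M_i = -116/5 kN·m ≈ -23.200000 kN·m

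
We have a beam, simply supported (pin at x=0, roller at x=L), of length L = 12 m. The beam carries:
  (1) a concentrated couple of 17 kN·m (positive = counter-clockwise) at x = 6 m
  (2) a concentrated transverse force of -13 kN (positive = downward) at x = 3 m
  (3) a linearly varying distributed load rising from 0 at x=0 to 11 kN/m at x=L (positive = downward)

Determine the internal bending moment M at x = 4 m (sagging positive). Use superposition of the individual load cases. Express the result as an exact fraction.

M(4) = 521/9 kN·m

Load 1 — applied couple M₀=17 kN·m at a=6 m (b=L-a=6):
  M_1 = M₀x/L  [x≤a] = 17·4/12 = 17/3 kN·m
Load 2 — point force P=-13 kN at a=3 m (b=L-a=9):
  M_2 = Pa(L-x)/L  [x>a] = (-13)·3·(12-4)/12 = -26 kN·m
Load 3 — triangular load w₀=11 kN/m (0→w₀ over full span):
  M_3 = w₀Lx/6 - w₀x³/(6L) = 11·12·4/6 - 11·4³/(6·12) = 704/9 kN·m
Superposition: M = Σ M_i = 521/9 kN·m ≈ 57.888889 kN·m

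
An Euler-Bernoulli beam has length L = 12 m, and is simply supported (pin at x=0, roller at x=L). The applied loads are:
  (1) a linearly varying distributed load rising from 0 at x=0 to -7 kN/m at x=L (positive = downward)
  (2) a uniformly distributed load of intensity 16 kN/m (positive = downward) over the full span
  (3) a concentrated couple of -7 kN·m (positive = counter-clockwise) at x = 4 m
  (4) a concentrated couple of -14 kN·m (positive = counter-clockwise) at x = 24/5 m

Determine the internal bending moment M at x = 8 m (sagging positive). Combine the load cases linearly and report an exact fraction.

M(8) = 1807/9 kN·m

Load 1 — triangular load w₀=-7 kN/m (0→w₀ over full span):
  M_1 = w₀Lx/6 - w₀x³/(6L) = (-7)·12·8/6 - (-7)·8³/(6·12) = -560/9 kN·m
Load 2 — uniform load w=16 kN/m over full span:
  M_2 = wx(L-x)/2 = 16·8·(12-8)/2 = 256 kN·m
Load 3 — applied couple M₀=-7 kN·m at a=4 m (b=L-a=8):
  M_3 = M₀x/L - M₀  [x>a] = (-7)·8/12 - (-7) = 7/3 kN·m
Load 4 — applied couple M₀=-14 kN·m at a=24/5 m (b=L-a=36/5):
  M_4 = M₀x/L - M₀  [x>a] = (-14)·8/12 - (-14) = 14/3 kN·m
Superposition: M = Σ M_i = 1807/9 kN·m ≈ 200.777778 kN·m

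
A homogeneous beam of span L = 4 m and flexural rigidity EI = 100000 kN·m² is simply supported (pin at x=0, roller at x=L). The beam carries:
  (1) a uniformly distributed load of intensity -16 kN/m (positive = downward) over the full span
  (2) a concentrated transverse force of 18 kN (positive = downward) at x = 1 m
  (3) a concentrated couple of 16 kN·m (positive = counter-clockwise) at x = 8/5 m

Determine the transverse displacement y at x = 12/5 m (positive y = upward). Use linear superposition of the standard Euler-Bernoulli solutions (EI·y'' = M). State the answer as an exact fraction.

Load 1 — uniform load w=-16 kN/m over full span:
  y_1 = -wx(L³-2Lx²+x³)/(24EI) = -(-16)·(12/5)·(4³-2·4·(12/5)²+(12/5)³)/(24·100000) = 992/1953125 m
Load 2 — point force P=18 kN at a=1 m (b=L-a=3):
  y_2 = -Pa(L-x)(2Lx-a²-x²)/(6LEI)  [x>a] = -18·1·(4-(12/5))·(2·4·(12/5)-1²-(12/5)²)/(6·4·100000) = -933/6250000 m
Load 3 — applied couple M₀=16 kN·m at a=8/5 m (b=L-a=12/5):
  y_3 = (M₀x³/(6L)-M₀(x-a)²/2+C₁x)/EI  [x>a] with C₁=M₀(3b²-L²)/(6L)=64/75 = (16·(12/5)³/(6·4)-16·((12/5)-(8/5))²/2+(64/75)·(12/5))/100000 = 24/390625 m
Superposition: y = Σ y_i = 13127/31250000 m ≈ 0.000420 m

y(12/5) = 13127/31250000 m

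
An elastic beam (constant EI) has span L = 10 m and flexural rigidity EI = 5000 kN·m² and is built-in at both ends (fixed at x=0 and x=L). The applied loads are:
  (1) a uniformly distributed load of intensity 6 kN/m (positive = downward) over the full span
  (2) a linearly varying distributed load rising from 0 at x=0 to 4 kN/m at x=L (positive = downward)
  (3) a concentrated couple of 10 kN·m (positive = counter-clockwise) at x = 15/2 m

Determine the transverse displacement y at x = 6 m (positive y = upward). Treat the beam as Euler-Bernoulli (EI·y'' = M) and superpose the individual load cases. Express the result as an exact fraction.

y(6) = -20967/500000 m

Load 1 — uniform load w=6 kN/m over full span:
  y_1 = -wx²(L-x)²/(24EI) = -6·6²·(10-6)²/(24·5000) = -18/625 m
Load 2 — triangular load w₀=4 kN/m (0→w₀ over full span):
  y_2 = -w₀x²(L-x)²(x+2L)/(120LEI) = -4·6²·(10-6)²·(6+2·10)/(120·10·5000) = -156/15625 m
Load 3 — applied couple M₀=10 kN·m at a=15/2 m (b=L-a=5/2):
  y_3 = (R_Ax³/6 - M_Ax²/2)/EI  [x≤a] with R_A=9/8, M_A=25/8 = ((9/8)·6³/6 - (25/8)·6²/2)/5000 = -63/20000 m
Superposition: y = Σ y_i = -20967/500000 m ≈ -0.041934 m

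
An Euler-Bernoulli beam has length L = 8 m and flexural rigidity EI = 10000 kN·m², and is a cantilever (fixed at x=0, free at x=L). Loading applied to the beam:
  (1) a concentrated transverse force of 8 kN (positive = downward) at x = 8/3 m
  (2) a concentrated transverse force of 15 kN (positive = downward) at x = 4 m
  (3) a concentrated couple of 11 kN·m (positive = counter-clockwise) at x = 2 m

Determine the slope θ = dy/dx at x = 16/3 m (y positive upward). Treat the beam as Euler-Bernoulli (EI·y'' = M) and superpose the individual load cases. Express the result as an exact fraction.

θ(16/3) = -569/45000 rad

Load 1 — point force P=8 kN at a=8/3 m (b=L-a=16/3):
  θ_1 = -Pa²/(2EI)  [x>a] = -8·(8/3)²/(2·10000) = -16/5625 rad
Load 2 — point force P=15 kN at a=4 m (b=L-a=4):
  θ_2 = -Pa²/(2EI)  [x>a] = -15·4²/(2·10000) = -3/250 rad
Load 3 — applied couple M₀=11 kN·m at a=2 m (b=L-a=6):
  θ_3 = M₀a/EI  [x>a] = 11·2/10000 = 11/5000 rad
Superposition: θ = Σ θ_i = -569/45000 rad ≈ -0.012644 rad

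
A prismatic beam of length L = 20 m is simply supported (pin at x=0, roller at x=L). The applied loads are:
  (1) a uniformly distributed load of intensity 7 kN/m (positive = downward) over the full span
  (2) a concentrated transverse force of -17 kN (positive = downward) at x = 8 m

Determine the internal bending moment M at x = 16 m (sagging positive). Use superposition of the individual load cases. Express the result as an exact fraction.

M(16) = 984/5 kN·m

Load 1 — uniform load w=7 kN/m over full span:
  M_1 = wx(L-x)/2 = 7·16·(20-16)/2 = 224 kN·m
Load 2 — point force P=-17 kN at a=8 m (b=L-a=12):
  M_2 = Pa(L-x)/L  [x>a] = (-17)·8·(20-16)/20 = -136/5 kN·m
Superposition: M = Σ M_i = 984/5 kN·m ≈ 196.800000 kN·m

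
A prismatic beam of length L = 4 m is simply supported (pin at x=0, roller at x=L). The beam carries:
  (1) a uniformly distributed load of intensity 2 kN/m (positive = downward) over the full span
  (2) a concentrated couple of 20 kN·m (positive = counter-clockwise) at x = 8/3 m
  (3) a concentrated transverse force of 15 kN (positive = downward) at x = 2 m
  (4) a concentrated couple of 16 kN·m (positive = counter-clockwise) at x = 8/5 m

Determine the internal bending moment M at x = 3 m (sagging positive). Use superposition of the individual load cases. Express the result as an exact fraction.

M(3) = 3/2 kN·m

Load 1 — uniform load w=2 kN/m over full span:
  M_1 = wx(L-x)/2 = 2·3·(4-3)/2 = 3 kN·m
Load 2 — applied couple M₀=20 kN·m at a=8/3 m (b=L-a=4/3):
  M_2 = M₀x/L - M₀  [x>a] = 20·3/4 - 20 = -5 kN·m
Load 3 — point force P=15 kN at a=2 m (b=L-a=2):
  M_3 = Pa(L-x)/L  [x>a] = 15·2·(4-3)/4 = 15/2 kN·m
Load 4 — applied couple M₀=16 kN·m at a=8/5 m (b=L-a=12/5):
  M_4 = M₀x/L - M₀  [x>a] = 16·3/4 - 16 = -4 kN·m
Superposition: M = Σ M_i = 3/2 kN·m ≈ 1.500000 kN·m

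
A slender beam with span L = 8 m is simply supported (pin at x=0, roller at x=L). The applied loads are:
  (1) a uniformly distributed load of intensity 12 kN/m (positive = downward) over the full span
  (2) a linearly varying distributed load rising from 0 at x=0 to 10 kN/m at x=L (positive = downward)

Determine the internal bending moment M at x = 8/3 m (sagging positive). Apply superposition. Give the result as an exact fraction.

M(8/3) = 9472/81 kN·m

Load 1 — uniform load w=12 kN/m over full span:
  M_1 = wx(L-x)/2 = 12·(8/3)·(8-(8/3))/2 = 256/3 kN·m
Load 2 — triangular load w₀=10 kN/m (0→w₀ over full span):
  M_2 = w₀Lx/6 - w₀x³/(6L) = 10·8·(8/3)/6 - 10·(8/3)³/(6·8) = 2560/81 kN·m
Superposition: M = Σ M_i = 9472/81 kN·m ≈ 116.938272 kN·m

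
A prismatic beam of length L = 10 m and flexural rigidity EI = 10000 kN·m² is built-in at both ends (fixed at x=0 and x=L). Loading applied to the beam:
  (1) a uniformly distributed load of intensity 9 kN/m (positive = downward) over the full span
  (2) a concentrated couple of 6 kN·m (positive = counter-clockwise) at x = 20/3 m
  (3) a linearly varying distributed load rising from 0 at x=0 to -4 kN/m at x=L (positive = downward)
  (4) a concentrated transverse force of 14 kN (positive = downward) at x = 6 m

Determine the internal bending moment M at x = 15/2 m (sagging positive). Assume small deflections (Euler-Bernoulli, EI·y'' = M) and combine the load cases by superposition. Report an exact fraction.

M(15/2) = 953/150 kN·m

Load 1 — uniform load w=9 kN/m over full span:
  M_1 = wLx/2 - wL²/12 - wx²/2 = 9·10·(15/2)/2 - 9·10²/12 - 9·(15/2)²/2 = 75/8 kN·m
Load 2 — applied couple M₀=6 kN·m at a=20/3 m (b=L-a=10/3):
  M_2 = R_Ax - M_A - M₀  [x>a] with R_A=4/5, M_A=2 = (4/5)·(15/2) - 2 - 6 = -2 kN·m
Load 3 — triangular load w₀=-4 kN/m (0→w₀ over full span):
  M_3 = 3w₀Lx/20 - w₀L²/30 - w₀x³/(6L) = 3·(-4)·10·(15/2)/20 - (-4)·10²/30 - (-4)·(15/2)³/(6·10) = -85/24 kN·m
Load 4 — point force P=14 kN at a=6 m (b=L-a=4):
  M_4 = Pa²(a+3b)(L-x)/L³ - Pa²b/L²  [x>a] = 14·6²·(6+3·4)·(10-(15/2))/10³ - 14·6²·4/10² = 63/25 kN·m
Superposition: M = Σ M_i = 953/150 kN·m ≈ 6.353333 kN·m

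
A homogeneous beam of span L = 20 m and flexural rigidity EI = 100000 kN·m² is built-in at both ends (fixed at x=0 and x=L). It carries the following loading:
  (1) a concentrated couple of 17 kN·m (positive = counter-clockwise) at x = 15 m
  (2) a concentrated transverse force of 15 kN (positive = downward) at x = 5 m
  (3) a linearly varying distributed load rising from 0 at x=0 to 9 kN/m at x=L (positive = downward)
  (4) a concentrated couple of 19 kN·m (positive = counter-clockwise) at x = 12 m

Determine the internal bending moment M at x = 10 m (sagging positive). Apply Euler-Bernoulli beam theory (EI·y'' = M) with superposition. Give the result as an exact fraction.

Load 1 — applied couple M₀=17 kN·m at a=15 m (b=L-a=5):
  M_1 = R_Ax - M_A  [x≤a] with R_A=153/160, M_A=85/16 = (153/160)·10 - (85/16) = 17/4 kN·m
Load 2 — point force P=15 kN at a=5 m (b=L-a=15):
  M_2 = Pa²(a+3b)(L-x)/L³ - Pa²b/L²  [x>a] = 15·5²·(5+3·15)·(20-10)/20³ - 15·5²·15/20² = 75/8 kN·m
Load 3 — triangular load w₀=9 kN/m (0→w₀ over full span):
  M_3 = 3w₀Lx/20 - w₀L²/30 - w₀x³/(6L) = 3·9·20·10/20 - 9·20²/30 - 9·10³/(6·20) = 75 kN·m
Load 4 — applied couple M₀=19 kN·m at a=12 m (b=L-a=8):
  M_4 = R_Ax - M_A  [x≤a] with R_A=171/125, M_A=152/25 = (171/125)·10 - (152/25) = 38/5 kN·m
Superposition: M = Σ M_i = 3849/40 kN·m ≈ 96.225000 kN·m

M(10) = 3849/40 kN·m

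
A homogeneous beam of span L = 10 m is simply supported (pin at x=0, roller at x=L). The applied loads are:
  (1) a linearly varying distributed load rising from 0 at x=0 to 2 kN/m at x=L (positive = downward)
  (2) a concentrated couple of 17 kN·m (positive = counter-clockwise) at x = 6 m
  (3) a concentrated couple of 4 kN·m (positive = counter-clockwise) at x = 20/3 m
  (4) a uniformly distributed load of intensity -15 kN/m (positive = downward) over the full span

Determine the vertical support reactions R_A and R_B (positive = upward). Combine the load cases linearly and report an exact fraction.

R_A = -2087/30 kN, R_B = -2113/30 kN

Load 1 — triangular load w₀=2 kN/m (0→w₀ over full span):
  R_A = w₀L/6 = 2·10/6 = 10/3 kN
  R_B = w₀L/3 = 2·10/3 = 20/3 kN
Load 2 — applied couple M₀=17 kN·m at a=6 m (b=L-a=4):
  R_A = M₀/L = 17/10 kN
  R_B = -M₀/L = -17/10 kN
Load 3 — applied couple M₀=4 kN·m at a=20/3 m (b=L-a=10/3):
  R_A = M₀/L = 4/10 = 2/5 kN
  R_B = -M₀/L = -4/10 = -2/5 kN
Load 4 — uniform load w=-15 kN/m over full span:
  R_A = wL/2 = (-15)·10/2 = -75 kN
  R_B = wL/2 = (-15)·10/2 = -75 kN
Superposition: R_A = -2087/30 kN, R_B = -2113/30 kN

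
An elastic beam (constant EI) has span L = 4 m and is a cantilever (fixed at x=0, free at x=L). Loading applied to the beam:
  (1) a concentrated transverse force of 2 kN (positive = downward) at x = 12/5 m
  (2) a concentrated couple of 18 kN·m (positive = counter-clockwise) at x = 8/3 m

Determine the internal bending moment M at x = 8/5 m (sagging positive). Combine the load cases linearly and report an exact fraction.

M(8/5) = 82/5 kN·m

Load 1 — point force P=2 kN at a=12/5 m (b=L-a=8/5):
  M_1 = -P(a-x)  [x≤a] = -2·((12/5)-(8/5)) = -8/5 kN·m
Load 2 — applied couple M₀=18 kN·m at a=8/3 m (b=L-a=4/3):
  M_2 = M₀  [x≤a] = 18 = 18 kN·m
Superposition: M = Σ M_i = 82/5 kN·m ≈ 16.400000 kN·m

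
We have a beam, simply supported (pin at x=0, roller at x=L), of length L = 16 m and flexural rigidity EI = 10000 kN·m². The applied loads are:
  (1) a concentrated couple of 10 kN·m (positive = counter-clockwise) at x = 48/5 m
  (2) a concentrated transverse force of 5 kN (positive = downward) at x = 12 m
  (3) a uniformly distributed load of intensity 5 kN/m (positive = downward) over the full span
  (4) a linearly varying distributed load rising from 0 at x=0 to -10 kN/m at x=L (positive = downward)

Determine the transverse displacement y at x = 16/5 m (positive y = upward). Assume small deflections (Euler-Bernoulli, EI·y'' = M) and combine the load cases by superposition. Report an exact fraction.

y(16/5) = -189526/5859375 m

Load 1 — applied couple M₀=10 kN·m at a=48/5 m (b=L-a=32/5):
  y_1 = (M₀x³/(6L)+C₁x)/EI  [x≤a] with C₁=M₀(3b²-L²)/(6L)=-208/15 = (10·(16/5)³/(6·16)+(-208/15)·(16/5))/10000 = -64/15625 m
Load 2 — point force P=5 kN at a=12 m (b=L-a=4):
  y_2 = -Pbx(L²-b²-x²)/(6LEI)  [x≤a] = -5·4·(16/5)·(16²-4²-(16/5)²)/(6·16·10000) = -718/46875 m
Load 3 — uniform load w=5 kN/m over full span:
  y_3 = -wx(L³-2Lx²+x³)/(24EI) = -5·(16/5)·(16³-2·16·(16/5)²+(16/5)³)/(24·10000) = -59392/234375 m
Load 4 — triangular load w₀=-10 kN/m (0→w₀ over full span):
  y_4 = -w₀x(7L⁴-10L²x²+3x⁴)/(360LEI) = -(-10)·(16/5)·(7·16⁴-10·16²·(16/5)²+3·(16/5)⁴)/(360·16·10000) = 1409024/5859375 m
Superposition: y = Σ y_i = -189526/5859375 m ≈ -0.032346 m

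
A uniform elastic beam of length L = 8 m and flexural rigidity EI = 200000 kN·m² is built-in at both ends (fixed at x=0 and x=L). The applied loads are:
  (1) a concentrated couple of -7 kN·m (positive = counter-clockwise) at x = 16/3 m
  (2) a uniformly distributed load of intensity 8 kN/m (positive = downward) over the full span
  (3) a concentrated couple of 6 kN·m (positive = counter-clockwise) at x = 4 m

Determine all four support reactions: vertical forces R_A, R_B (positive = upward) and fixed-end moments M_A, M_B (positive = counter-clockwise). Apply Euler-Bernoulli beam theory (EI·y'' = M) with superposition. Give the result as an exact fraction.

Load 1 — applied couple M₀=-7 kN·m at a=16/3 m (b=L-a=8/3):
  R_A = 6M₀ab/L³ = 6·(-7)·(16/3)·(8/3)/8³ = -7/6 kN
  M_A = M₀b(2a-b)/L² = (-7)·(8/3)·(2·(16/3)-(8/3))/8² = -7/3 kN·m
  R_B = -6M₀ab/L³ = -6·(-7)·(16/3)·(8/3)/8³ = 7/6 kN
  M_B = M₀a(2b-a)/L² = (-7)·(16/3)·(2·(8/3)-(16/3))/8² = 0 kN·m
Load 2 — uniform load w=8 kN/m over full span:
  R_A = wL/2 = 8·8/2 = 32 kN
  M_A = wL²/12 = 8·8²/12 = 128/3 kN·m
  R_B = wL/2 = 8·8/2 = 32 kN
  M_B = -wL²/12 = -8·8²/12 = -128/3 kN·m
Load 3 — applied couple M₀=6 kN·m at a=4 m (b=L-a=4):
  R_A = 6M₀ab/L³ = 6·6·4·4/8³ = 9/8 kN
  M_A = M₀b(2a-b)/L² = 6·4·(2·4-4)/8² = 3/2 kN·m
  R_B = -6M₀ab/L³ = -6·6·4·4/8³ = -9/8 kN
  M_B = M₀a(2b-a)/L² = 6·4·(2·4-4)/8² = 3/2 kN·m
Superposition: R_A = 767/24 kN, M_A = 251/6 kN·m, R_B = 769/24 kN, M_B = -247/6 kN·m

R_A = 767/24 kN, M_A = 251/6 kN·m, R_B = 769/24 kN, M_B = -247/6 kN·m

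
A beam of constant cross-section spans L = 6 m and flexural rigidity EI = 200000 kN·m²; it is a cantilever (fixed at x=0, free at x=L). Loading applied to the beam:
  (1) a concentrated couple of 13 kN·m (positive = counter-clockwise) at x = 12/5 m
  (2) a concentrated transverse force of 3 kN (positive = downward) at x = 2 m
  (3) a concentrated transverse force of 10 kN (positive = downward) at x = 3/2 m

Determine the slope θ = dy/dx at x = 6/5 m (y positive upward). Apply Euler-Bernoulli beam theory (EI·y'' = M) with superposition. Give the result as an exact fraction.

θ(6/5) = -3/2500000 rad

Load 1 — applied couple M₀=13 kN·m at a=12/5 m (b=L-a=18/5):
  θ_1 = M₀x/EI  [x≤a] = 13·(6/5)/200000 = 39/500000 rad
Load 2 — point force P=3 kN at a=2 m (b=L-a=4):
  θ_2 = -Px(2a-x)/(2EI)  [x≤a] = -3·(6/5)·(2·2-(6/5))/(2·200000) = -63/2500000 rad
Load 3 — point force P=10 kN at a=3/2 m (b=L-a=9/2):
  θ_3 = -Px(2a-x)/(2EI)  [x≤a] = -10·(6/5)·(2·(3/2)-(6/5))/(2·200000) = -27/500000 rad
Superposition: θ = Σ θ_i = -3/2500000 rad ≈ -0.000001 rad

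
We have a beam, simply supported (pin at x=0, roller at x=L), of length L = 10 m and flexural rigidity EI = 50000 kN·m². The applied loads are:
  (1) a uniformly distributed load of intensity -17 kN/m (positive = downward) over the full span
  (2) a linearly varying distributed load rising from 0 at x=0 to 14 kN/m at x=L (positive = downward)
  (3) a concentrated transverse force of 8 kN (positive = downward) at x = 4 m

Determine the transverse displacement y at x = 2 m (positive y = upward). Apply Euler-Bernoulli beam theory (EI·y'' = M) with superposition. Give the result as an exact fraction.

Load 1 — uniform load w=-17 kN/m over full span:
  y_1 = -wx(L³-2Lx²+x³)/(24EI) = -(-17)·2·(10³-2·10·2²+2³)/(24·50000) = 493/18750 m
Load 2 — triangular load w₀=14 kN/m (0→w₀ over full span):
  y_2 = -w₀x(7L⁴-10L²x²+3x⁴)/(360LEI) = -14·2·(7·10⁴-10·10²·2²+3·2⁴)/(360·10·50000) = -2408/234375 m
Load 3 — point force P=8 kN at a=4 m (b=L-a=6):
  y_3 = -Pbx(L²-b²-x²)/(6LEI)  [x≤a] = -8·6·2·(10²-6²-2²)/(6·10·50000) = -6/3125 m
Superposition: y = Σ y_i = 2203/156250 m ≈ 0.014099 m

y(2) = 2203/156250 m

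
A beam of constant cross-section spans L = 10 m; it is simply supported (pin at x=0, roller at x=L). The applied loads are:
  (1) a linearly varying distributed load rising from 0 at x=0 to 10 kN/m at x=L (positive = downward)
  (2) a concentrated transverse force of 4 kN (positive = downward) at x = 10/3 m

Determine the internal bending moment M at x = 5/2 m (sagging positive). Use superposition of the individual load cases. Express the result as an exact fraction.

Load 1 — triangular load w₀=10 kN/m (0→w₀ over full span):
  M_1 = w₀Lx/6 - w₀x³/(6L) = 10·10·(5/2)/6 - 10·(5/2)³/(6·10) = 625/16 kN·m
Load 2 — point force P=4 kN at a=10/3 m (b=L-a=20/3):
  M_2 = Pbx/L  [x≤a] = 4·(20/3)·(5/2)/10 = 20/3 kN·m
Superposition: M = Σ M_i = 2195/48 kN·m ≈ 45.729167 kN·m

M(5/2) = 2195/48 kN·m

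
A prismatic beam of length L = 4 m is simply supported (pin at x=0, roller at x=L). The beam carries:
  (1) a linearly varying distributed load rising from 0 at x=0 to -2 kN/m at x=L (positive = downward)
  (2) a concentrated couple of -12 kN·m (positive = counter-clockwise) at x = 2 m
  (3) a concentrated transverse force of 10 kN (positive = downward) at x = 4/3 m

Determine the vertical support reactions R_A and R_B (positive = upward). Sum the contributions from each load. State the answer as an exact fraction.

Load 1 — triangular load w₀=-2 kN/m (0→w₀ over full span):
  R_A = w₀L/6 = (-2)·4/6 = -4/3 kN
  R_B = w₀L/3 = (-2)·4/3 = -8/3 kN
Load 2 — applied couple M₀=-12 kN·m at a=2 m (b=L-a=2):
  R_A = M₀/L = (-12)/4 = -3 kN
  R_B = -M₀/L = -(-12)/4 = 3 kN
Load 3 — point force P=10 kN at a=4/3 m (b=L-a=8/3):
  R_A = Pb/L = 10·(8/3)/4 = 20/3 kN
  R_B = Pa/L = 10·(4/3)/4 = 10/3 kN
Superposition: R_A = 7/3 kN, R_B = 11/3 kN

R_A = 7/3 kN, R_B = 11/3 kN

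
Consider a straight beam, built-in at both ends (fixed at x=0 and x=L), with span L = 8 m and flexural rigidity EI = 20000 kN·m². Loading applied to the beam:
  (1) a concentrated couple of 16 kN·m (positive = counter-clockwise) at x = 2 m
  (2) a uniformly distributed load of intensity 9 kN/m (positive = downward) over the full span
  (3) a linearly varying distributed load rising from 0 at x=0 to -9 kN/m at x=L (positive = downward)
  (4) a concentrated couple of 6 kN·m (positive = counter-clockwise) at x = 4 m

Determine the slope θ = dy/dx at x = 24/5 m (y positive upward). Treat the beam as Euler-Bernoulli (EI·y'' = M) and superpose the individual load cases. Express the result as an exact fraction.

Load 1 — applied couple M₀=16 kN·m at a=2 m (b=L-a=6):
  θ_1 = (R_Ax²/2 - M_Ax - M₀(x-a))/EI  [x>a] with R_A=9/4, M_A=-3 = ((9/4)·(24/5)²/2 - (-3)·(24/5) - 16·((24/5)-2))/20000 = -7/31250 rad
Load 2 — uniform load w=9 kN/m over full span:
  θ_2 = -wx(L-x)(L-2x)/(12EI) = -9·(24/5)·(8-(24/5))·(8-2·(24/5))/(12·20000) = 72/78125 rad
Load 3 — triangular load w₀=-9 kN/m (0→w₀ over full span):
  θ_3 = -w₀(2x(L-x)(L-2x)(x+2L)+x²(L-x)²)/(120LEI) = -(-9)·(2·(24/5)·(8-(24/5))·(8-2·(24/5))·((24/5)+2·8)+(24/5)²·(8-(24/5))²)/(120·8·20000) = -144/390625 rad
Load 4 — applied couple M₀=6 kN·m at a=4 m (b=L-a=4):
  θ_4 = (R_Ax²/2 - M_Ax - M₀(x-a))/EI  [x>a] with R_A=9/8, M_A=3/2 = ((9/8)·(24/5)²/2 - (3/2)·(24/5) - 6·((24/5)-4))/20000 = 3/62500 rad
Superposition: θ = Σ θ_i = 589/1562500 rad ≈ 0.000377 rad

θ(24/5) = 589/1562500 rad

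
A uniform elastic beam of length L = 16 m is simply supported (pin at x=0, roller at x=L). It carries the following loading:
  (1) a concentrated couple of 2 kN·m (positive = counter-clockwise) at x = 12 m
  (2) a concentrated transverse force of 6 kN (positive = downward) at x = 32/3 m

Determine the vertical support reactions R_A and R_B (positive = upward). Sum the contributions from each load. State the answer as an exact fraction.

R_A = 17/8 kN, R_B = 31/8 kN

Load 1 — applied couple M₀=2 kN·m at a=12 m (b=L-a=4):
  R_A = M₀/L = 2/16 = 1/8 kN
  R_B = -M₀/L = -2/16 = -1/8 kN
Load 2 — point force P=6 kN at a=32/3 m (b=L-a=16/3):
  R_A = Pb/L = 6·(16/3)/16 = 2 kN
  R_B = Pa/L = 6·(32/3)/16 = 4 kN
Superposition: R_A = 17/8 kN, R_B = 31/8 kN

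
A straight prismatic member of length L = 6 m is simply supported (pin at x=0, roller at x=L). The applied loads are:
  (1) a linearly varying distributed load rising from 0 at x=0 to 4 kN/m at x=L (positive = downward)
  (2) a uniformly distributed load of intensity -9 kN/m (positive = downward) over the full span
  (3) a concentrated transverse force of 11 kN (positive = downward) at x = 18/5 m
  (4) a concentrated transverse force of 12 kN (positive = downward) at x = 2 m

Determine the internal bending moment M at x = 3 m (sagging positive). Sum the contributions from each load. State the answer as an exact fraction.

M(3) = -63/10 kN·m

Load 1 — triangular load w₀=4 kN/m (0→w₀ over full span):
  M_1 = w₀Lx/6 - w₀x³/(6L) = 4·6·3/6 - 4·3³/(6·6) = 9 kN·m
Load 2 — uniform load w=-9 kN/m over full span:
  M_2 = wx(L-x)/2 = (-9)·3·(6-3)/2 = -81/2 kN·m
Load 3 — point force P=11 kN at a=18/5 m (b=L-a=12/5):
  M_3 = Pbx/L  [x≤a] = 11·(12/5)·3/6 = 66/5 kN·m
Load 4 — point force P=12 kN at a=2 m (b=L-a=4):
  M_4 = Pa(L-x)/L  [x>a] = 12·2·(6-3)/6 = 12 kN·m
Superposition: M = Σ M_i = -63/10 kN·m ≈ -6.300000 kN·m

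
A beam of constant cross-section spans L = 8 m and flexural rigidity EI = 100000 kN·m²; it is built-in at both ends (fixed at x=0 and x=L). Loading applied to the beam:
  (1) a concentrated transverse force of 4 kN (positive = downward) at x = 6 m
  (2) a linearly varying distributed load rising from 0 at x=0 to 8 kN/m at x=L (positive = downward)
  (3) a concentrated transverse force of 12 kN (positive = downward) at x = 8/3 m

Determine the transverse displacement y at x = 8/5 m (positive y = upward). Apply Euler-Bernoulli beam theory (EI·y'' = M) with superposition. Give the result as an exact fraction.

y(8/5) = -764879/2636718750 m

Load 1 — point force P=4 kN at a=6 m (b=L-a=2):
  y_1 = -Pb²x²(3aL-(3a+b)x)/(6L³EI)  [x≤a] = -4·2²·(8/5)²·(3·6·8-(3·6+2)·(8/5))/(6·8³·100000) = -7/468750 m
Load 2 — triangular load w₀=8 kN/m (0→w₀ over full span):
  y_2 = -w₀x²(L-x)²(x+2L)/(120LEI) = -8·(8/5)²·(8-(8/5))²·((8/5)+2·8)/(120·8·100000) = -22528/146484375 m
Load 3 — point force P=12 kN at a=8/3 m (b=L-a=16/3):
  y_3 = -Pb²x²(3aL-(3a+b)x)/(6L³EI)  [x≤a] = -12·(16/3)²·(8/5)²·(3·(8/3)·8-(3·(8/3)+(16/3))·(8/5))/(6·8³·100000) = -256/2109375 m
Superposition: y = Σ y_i = -764879/2636718750 m ≈ -0.000290 m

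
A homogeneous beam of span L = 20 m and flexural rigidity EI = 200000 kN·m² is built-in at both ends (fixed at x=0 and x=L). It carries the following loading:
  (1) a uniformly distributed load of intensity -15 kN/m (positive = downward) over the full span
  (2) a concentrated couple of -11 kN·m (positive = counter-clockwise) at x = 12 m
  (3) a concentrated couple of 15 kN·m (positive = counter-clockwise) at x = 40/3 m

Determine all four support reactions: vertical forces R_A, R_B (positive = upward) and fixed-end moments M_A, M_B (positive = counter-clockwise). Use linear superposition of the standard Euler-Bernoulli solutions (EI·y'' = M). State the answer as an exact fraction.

Load 1 — uniform load w=-15 kN/m over full span:
  R_A = wL/2 = (-15)·20/2 = -150 kN
  M_A = wL²/12 = (-15)·20²/12 = -500 kN·m
  R_B = wL/2 = (-15)·20/2 = -150 kN
  M_B = -wL²/12 = -(-15)·20²/12 = 500 kN·m
Load 2 — applied couple M₀=-11 kN·m at a=12 m (b=L-a=8):
  R_A = 6M₀ab/L³ = 6·(-11)·12·8/20³ = -99/125 kN
  M_A = M₀b(2a-b)/L² = (-11)·8·(2·12-8)/20² = -88/25 kN·m
  R_B = -6M₀ab/L³ = -6·(-11)·12·8/20³ = 99/125 kN
  M_B = M₀a(2b-a)/L² = (-11)·12·(2·8-12)/20² = -33/25 kN·m
Load 3 — applied couple M₀=15 kN·m at a=40/3 m (b=L-a=20/3):
  R_A = 6M₀ab/L³ = 6·15·(40/3)·(20/3)/20³ = 1 kN
  M_A = M₀b(2a-b)/L² = 15·(20/3)·(2·(40/3)-(20/3))/20² = 5 kN·m
  R_B = -6M₀ab/L³ = -6·15·(40/3)·(20/3)/20³ = -1 kN
  M_B = M₀a(2b-a)/L² = 15·(40/3)·(2·(20/3)-(40/3))/20² = 0 kN·m
Superposition: R_A = -18724/125 kN, M_A = -12463/25 kN·m, R_B = -18776/125 kN, M_B = 12467/25 kN·m

R_A = -18724/125 kN, M_A = -12463/25 kN·m, R_B = -18776/125 kN, M_B = 12467/25 kN·m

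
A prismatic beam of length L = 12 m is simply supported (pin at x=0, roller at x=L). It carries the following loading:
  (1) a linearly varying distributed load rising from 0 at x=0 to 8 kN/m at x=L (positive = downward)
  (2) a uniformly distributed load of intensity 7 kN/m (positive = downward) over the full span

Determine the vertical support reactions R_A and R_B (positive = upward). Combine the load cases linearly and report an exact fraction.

R_A = 58 kN, R_B = 74 kN

Load 1 — triangular load w₀=8 kN/m (0→w₀ over full span):
  R_A = w₀L/6 = 8·12/6 = 16 kN
  R_B = w₀L/3 = 8·12/3 = 32 kN
Load 2 — uniform load w=7 kN/m over full span:
  R_A = wL/2 = 7·12/2 = 42 kN
  R_B = wL/2 = 7·12/2 = 42 kN
Superposition: R_A = 58 kN, R_B = 74 kN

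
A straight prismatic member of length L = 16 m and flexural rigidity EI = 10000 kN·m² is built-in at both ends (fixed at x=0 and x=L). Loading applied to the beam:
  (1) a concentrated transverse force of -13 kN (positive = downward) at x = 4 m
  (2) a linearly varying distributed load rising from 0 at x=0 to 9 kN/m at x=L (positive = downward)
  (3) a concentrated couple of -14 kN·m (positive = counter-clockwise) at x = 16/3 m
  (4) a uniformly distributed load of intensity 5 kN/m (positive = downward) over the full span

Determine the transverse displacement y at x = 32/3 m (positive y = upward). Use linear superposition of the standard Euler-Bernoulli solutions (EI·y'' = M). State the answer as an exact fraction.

Load 1 — point force P=-13 kN at a=4 m (b=L-a=12):
  y_1 = -Pa²(L-x)²(3bL-(3b+a)(L-x))/(6L³EI)  [x>a] = -(-13)·4²·(16-(32/3))²·(3·12·16-(3·12+4)·(16-(32/3)))/(6·16³·10000) = 442/50625 m
Load 2 — triangular load w₀=9 kN/m (0→w₀ over full span):
  y_2 = -w₀x²(L-x)²(x+2L)/(120LEI) = -9·(32/3)²·(16-(32/3))²·((32/3)+2·16)/(120·16·10000) = -16384/253125 m
Load 3 — applied couple M₀=-14 kN·m at a=16/3 m (b=L-a=32/3):
  y_3 = (R_Ax³/6 - M_Ax²/2 - M₀(x-a)²/2)/EI  [x>a] with R_A=-7/6, M_A=0 = ((-7/6)·(32/3)³/6 - 0·(32/3)²/2 - (-14)·((32/3)-(16/3))²/2)/10000 = -112/30375 m
Load 4 — uniform load w=5 kN/m over full span:
  y_4 = -wx²(L-x)²/(24EI) = -5·(32/3)²·(16-(32/3))²/(24·10000) = -2048/30375 m
Superposition: y = Σ y_i = -32174/253125 m ≈ -0.127107 m

y(32/3) = -32174/253125 m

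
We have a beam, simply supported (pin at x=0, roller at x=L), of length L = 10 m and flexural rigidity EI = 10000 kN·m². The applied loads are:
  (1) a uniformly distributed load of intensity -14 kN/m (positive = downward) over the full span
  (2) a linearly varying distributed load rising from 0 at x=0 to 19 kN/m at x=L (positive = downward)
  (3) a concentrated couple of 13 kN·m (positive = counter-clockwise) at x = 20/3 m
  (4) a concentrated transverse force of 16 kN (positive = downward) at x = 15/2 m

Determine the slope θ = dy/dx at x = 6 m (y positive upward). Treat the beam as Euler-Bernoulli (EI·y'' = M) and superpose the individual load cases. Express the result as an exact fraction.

θ(6) = -5063/900000 rad

Load 1 — uniform load w=-14 kN/m over full span:
  θ_1 = -w(L³-6Lx²+4x³)/(24EI) = -(-14)·(10³-6·10·6²+4·6³)/(24·10000) = -259/15000 rad
Load 2 — triangular load w₀=19 kN/m (0→w₀ over full span):
  θ_2 = -w₀(7L⁴-30L²x²+15x⁴)/(360LEI) = -19·(7·10⁴-30·10²·6²+15·6⁴)/(360·10·10000) = 551/56250 rad
Load 3 — applied couple M₀=13 kN·m at a=20/3 m (b=L-a=10/3):
  θ_3 = (M₀x²/(2L)+C₁)/EI  [x≤a] with C₁=M₀(3b²-L²)/(6L)=-130/9 = (13·6²/(2·10)+(-130/9))/10000 = 403/450000 rad
Load 4 — point force P=16 kN at a=15/2 m (b=L-a=5/2):
  θ_4 = -Pb(L²-b²-3x²)/(6LEI)  [x≤a] = -16·(5/2)·(10²-(5/2)²-3·6²)/(6·10·10000) = 19/20000 rad
Superposition: θ = Σ θ_i = -5063/900000 rad ≈ -0.005626 rad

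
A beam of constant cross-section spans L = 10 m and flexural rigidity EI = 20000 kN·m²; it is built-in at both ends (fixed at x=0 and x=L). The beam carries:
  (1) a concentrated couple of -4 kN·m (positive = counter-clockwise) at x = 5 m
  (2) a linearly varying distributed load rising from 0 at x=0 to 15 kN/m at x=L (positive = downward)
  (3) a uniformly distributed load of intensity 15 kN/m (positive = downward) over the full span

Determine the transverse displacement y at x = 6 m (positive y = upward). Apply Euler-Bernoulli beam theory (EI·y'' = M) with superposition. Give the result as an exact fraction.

Load 1 — applied couple M₀=-4 kN·m at a=5 m (b=L-a=5):
  y_1 = (R_Ax³/6 - M_Ax²/2 - M₀(x-a)²/2)/EI  [x>a] with R_A=-3/5, M_A=-1 = ((-3/5)·6³/6 - (-1)·6²/2 - (-4)·(6-5)²/2)/20000 = -1/12500 m
Load 2 — triangular load w₀=15 kN/m (0→w₀ over full span):
  y_2 = -w₀x²(L-x)²(x+2L)/(120LEI) = -15·6²·(10-6)²·(6+2·10)/(120·10·20000) = -117/12500 m
Load 3 — uniform load w=15 kN/m over full span:
  y_3 = -wx²(L-x)²/(24EI) = -15·6²·(10-6)²/(24·20000) = -9/500 m
Superposition: y = Σ y_i = -343/12500 m ≈ -0.027440 m

y(6) = -343/12500 m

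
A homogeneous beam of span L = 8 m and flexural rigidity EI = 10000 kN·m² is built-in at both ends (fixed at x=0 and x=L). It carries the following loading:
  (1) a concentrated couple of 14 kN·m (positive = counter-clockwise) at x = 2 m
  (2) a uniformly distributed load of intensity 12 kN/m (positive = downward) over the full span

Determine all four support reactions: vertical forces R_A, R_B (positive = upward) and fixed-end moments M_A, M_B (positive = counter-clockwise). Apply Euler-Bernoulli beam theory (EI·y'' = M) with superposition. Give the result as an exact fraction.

Load 1 — applied couple M₀=14 kN·m at a=2 m (b=L-a=6):
  R_A = 6M₀ab/L³ = 6·14·2·6/8³ = 63/32 kN
  M_A = M₀b(2a-b)/L² = 14·6·(2·2-6)/8² = -21/8 kN·m
  R_B = -6M₀ab/L³ = -6·14·2·6/8³ = -63/32 kN
  M_B = M₀a(2b-a)/L² = 14·2·(2·6-2)/8² = 35/8 kN·m
Load 2 — uniform load w=12 kN/m over full span:
  R_A = wL/2 = 12·8/2 = 48 kN
  M_A = wL²/12 = 12·8²/12 = 64 kN·m
  R_B = wL/2 = 12·8/2 = 48 kN
  M_B = -wL²/12 = -12·8²/12 = -64 kN·m
Superposition: R_A = 1599/32 kN, M_A = 491/8 kN·m, R_B = 1473/32 kN, M_B = -477/8 kN·m

R_A = 1599/32 kN, M_A = 491/8 kN·m, R_B = 1473/32 kN, M_B = -477/8 kN·m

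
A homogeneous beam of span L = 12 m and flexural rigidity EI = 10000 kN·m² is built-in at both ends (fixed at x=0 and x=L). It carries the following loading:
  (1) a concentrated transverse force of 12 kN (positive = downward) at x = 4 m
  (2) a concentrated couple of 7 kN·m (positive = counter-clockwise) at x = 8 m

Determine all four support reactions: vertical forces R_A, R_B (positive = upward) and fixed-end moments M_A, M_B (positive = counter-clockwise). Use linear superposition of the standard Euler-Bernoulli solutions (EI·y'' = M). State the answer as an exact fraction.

Load 1 — point force P=12 kN at a=4 m (b=L-a=8):
  R_A = Pb²(3a+b)/L³ = 12·8²·(3·4+8)/12³ = 80/9 kN
  M_A = Pab²/L² = 12·4·8²/12² = 64/3 kN·m
  R_B = Pa²(a+3b)/L³ = 12·4²·(4+3·8)/12³ = 28/9 kN
  M_B = -Pa²b/L² = -12·4²·8/12² = -32/3 kN·m
Load 2 — applied couple M₀=7 kN·m at a=8 m (b=L-a=4):
  R_A = 6M₀ab/L³ = 6·7·8·4/12³ = 7/9 kN
  M_A = M₀b(2a-b)/L² = 7·4·(2·8-4)/12² = 7/3 kN·m
  R_B = -6M₀ab/L³ = -6·7·8·4/12³ = -7/9 kN
  M_B = M₀a(2b-a)/L² = 7·8·(2·4-8)/12² = 0 kN·m
Superposition: R_A = 29/3 kN, M_A = 71/3 kN·m, R_B = 7/3 kN, M_B = -32/3 kN·m

R_A = 29/3 kN, M_A = 71/3 kN·m, R_B = 7/3 kN, M_B = -32/3 kN·m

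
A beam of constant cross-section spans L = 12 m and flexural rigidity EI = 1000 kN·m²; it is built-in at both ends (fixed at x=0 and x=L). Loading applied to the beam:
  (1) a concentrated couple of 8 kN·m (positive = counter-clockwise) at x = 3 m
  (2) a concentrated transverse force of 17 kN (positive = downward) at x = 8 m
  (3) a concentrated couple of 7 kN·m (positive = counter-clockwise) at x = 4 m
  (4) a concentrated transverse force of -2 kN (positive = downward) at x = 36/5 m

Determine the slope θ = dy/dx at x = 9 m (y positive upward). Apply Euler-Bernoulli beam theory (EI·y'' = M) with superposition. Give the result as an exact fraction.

Load 1 — applied couple M₀=8 kN·m at a=3 m (b=L-a=9):
  θ_1 = (R_Ax²/2 - M_Ax - M₀(x-a))/EI  [x>a] with R_A=3/4, M_A=-3/2 = ((3/4)·9²/2 - (-3/2)·9 - 8·(9-3))/1000 = -33/8000 rad
Load 2 — point force P=17 kN at a=8 m (b=L-a=4):
  θ_2 = Pa²(L-x)(2bL-(3b+a)(L-x))/(2L³EI)  [x>a] = 17·8²·(12-9)·(2·4·12-(3·4+8)·(12-9))/(2·12³·1000) = 17/500 rad
Load 3 — applied couple M₀=7 kN·m at a=4 m (b=L-a=8):
  θ_3 = (R_Ax²/2 - M_Ax - M₀(x-a))/EI  [x>a] with R_A=7/9, M_A=0 = ((7/9)·9²/2 - 0·9 - 7·(9-4))/1000 = -7/2000 rad
Load 4 — point force P=-2 kN at a=36/5 m (b=L-a=24/5):
  θ_4 = Pa²(L-x)(2bL-(3b+a)(L-x))/(2L³EI)  [x>a] = (-2)·(36/5)²·(12-9)·(2·(24/5)·12-(3·(24/5)+(36/5))·(12-9))/(2·12³·1000) = -567/125000 rad
Superposition: θ = Σ θ_i = 21839/1000000 rad ≈ 0.021839 rad

θ(9) = 21839/1000000 rad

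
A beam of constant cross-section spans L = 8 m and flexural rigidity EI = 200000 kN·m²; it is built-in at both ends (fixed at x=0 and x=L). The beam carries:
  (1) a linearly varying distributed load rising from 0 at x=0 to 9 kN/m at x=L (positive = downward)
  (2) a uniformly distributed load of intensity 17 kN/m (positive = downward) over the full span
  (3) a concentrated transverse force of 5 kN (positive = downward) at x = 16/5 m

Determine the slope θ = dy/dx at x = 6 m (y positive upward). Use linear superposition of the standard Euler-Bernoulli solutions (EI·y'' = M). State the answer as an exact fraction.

θ(6) = 9061/20000000 rad

Load 1 — triangular load w₀=9 kN/m (0→w₀ over full span):
  θ_1 = -w₀(2x(L-x)(L-2x)(x+2L)+x²(L-x)²)/(120LEI) = -9·(2·6·(8-6)·(8-2·6)·(6+2·8)+6²·(8-6)²)/(120·8·200000) = 369/4000000 rad
Load 2 — uniform load w=17 kN/m over full span:
  θ_2 = -wx(L-x)(L-2x)/(12EI) = -17·6·(8-6)·(8-2·6)/(12·200000) = 17/50000 rad
Load 3 — point force P=5 kN at a=16/5 m (b=L-a=24/5):
  θ_3 = Pa²(L-x)(2bL-(3b+a)(L-x))/(2L³EI)  [x>a] = 5·(16/5)²·(8-6)·(2·(24/5)·8-(3·(24/5)+(16/5))·(8-6))/(2·8³·200000) = 13/625000 rad
Superposition: θ = Σ θ_i = 9061/20000000 rad ≈ 0.000453 rad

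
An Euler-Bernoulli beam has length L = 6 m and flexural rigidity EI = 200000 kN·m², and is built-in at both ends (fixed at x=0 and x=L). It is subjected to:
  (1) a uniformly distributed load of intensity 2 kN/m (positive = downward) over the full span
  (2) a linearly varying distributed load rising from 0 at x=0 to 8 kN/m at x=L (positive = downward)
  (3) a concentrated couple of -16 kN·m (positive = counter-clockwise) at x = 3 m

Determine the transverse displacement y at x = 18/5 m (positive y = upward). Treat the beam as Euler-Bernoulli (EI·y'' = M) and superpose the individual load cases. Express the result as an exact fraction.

y(18/5) = -20961/195312500 m

Load 1 — uniform load w=2 kN/m over full span:
  y_1 = -wx²(L-x)²/(24EI) = -2·(18/5)²·(6-(18/5))²/(24·200000) = -243/7812500 m
Load 2 — triangular load w₀=8 kN/m (0→w₀ over full span):
  y_2 = -w₀x²(L-x)²(x+2L)/(120LEI) = -8·(18/5)²·(6-(18/5))²·((18/5)+2·6)/(120·6·200000) = -3159/48828125 m
Load 3 — applied couple M₀=-16 kN·m at a=3 m (b=L-a=3):
  y_3 = (R_Ax³/6 - M_Ax²/2 - M₀(x-a)²/2)/EI  [x>a] with R_A=-4, M_A=-4 = ((-4)·(18/5)³/6 - (-4)·(18/5)²/2 - (-16)·((18/5)-3)²/2)/200000 = -9/781250 m
Superposition: y = Σ y_i = -20961/195312500 m ≈ -0.000107 m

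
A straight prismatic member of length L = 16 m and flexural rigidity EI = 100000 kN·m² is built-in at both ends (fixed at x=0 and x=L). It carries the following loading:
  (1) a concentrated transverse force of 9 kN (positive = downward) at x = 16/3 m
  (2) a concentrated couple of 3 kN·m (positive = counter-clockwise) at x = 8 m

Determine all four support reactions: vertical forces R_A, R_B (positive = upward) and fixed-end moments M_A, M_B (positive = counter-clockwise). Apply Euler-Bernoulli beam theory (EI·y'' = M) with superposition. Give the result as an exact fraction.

Load 1 — point force P=9 kN at a=16/3 m (b=L-a=32/3):
  R_A = Pb²(3a+b)/L³ = 9·(32/3)²·(3·(16/3)+(32/3))/16³ = 20/3 kN
  M_A = Pab²/L² = 9·(16/3)·(32/3)²/16² = 64/3 kN·m
  R_B = Pa²(a+3b)/L³ = 9·(16/3)²·((16/3)+3·(32/3))/16³ = 7/3 kN
  M_B = -Pa²b/L² = -9·(16/3)²·(32/3)/16² = -32/3 kN·m
Load 2 — applied couple M₀=3 kN·m at a=8 m (b=L-a=8):
  R_A = 6M₀ab/L³ = 6·3·8·8/16³ = 9/32 kN
  M_A = M₀b(2a-b)/L² = 3·8·(2·8-8)/16² = 3/4 kN·m
  R_B = -6M₀ab/L³ = -6·3·8·8/16³ = -9/32 kN
  M_B = M₀a(2b-a)/L² = 3·8·(2·8-8)/16² = 3/4 kN·m
Superposition: R_A = 667/96 kN, M_A = 265/12 kN·m, R_B = 197/96 kN, M_B = -119/12 kN·m

R_A = 667/96 kN, M_A = 265/12 kN·m, R_B = 197/96 kN, M_B = -119/12 kN·m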